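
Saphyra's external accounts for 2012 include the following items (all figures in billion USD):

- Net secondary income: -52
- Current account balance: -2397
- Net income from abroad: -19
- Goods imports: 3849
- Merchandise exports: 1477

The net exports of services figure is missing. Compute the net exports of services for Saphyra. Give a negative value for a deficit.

46

Current account = goods balance + services balance + net primary income + net secondary income
Sum of the known components = -2443
Net exports of services = CA - (known components) = -2397 - (-2443) = 46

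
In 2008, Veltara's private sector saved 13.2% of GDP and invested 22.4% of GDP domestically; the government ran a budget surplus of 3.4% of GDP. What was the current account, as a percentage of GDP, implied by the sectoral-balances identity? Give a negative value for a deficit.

By the sectoral-balances identity, CA = (S_private - I) + (T - G).
Private balance = 13.2 - 22.4 = -9.2
Government balance (T - G) = 3.4
CA = -9.2 + 3.4 = -5.8

-5.8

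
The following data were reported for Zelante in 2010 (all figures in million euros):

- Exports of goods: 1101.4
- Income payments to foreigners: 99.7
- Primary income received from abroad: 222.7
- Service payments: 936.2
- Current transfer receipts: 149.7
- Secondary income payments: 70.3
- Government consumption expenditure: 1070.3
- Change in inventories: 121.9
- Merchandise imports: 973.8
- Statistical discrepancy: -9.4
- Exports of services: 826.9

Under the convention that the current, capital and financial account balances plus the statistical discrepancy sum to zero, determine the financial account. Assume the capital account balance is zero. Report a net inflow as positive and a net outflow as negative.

-211.3

Goods balance = 1101.4 - 973.8 = 127.6
Services balance = 826.9 - 936.2 = -109.3
Trade balance (goods + services) = 127.6 + (-109.3) = 18.3
Net primary income = 222.7 - 99.7 = 123.0
Net secondary income = 149.7 - 70.3 = 79.4
Current account = 18.3 + 123.0 + 79.4 = 220.7
Financial account = -(220.7 + (-9.4)) = -211.3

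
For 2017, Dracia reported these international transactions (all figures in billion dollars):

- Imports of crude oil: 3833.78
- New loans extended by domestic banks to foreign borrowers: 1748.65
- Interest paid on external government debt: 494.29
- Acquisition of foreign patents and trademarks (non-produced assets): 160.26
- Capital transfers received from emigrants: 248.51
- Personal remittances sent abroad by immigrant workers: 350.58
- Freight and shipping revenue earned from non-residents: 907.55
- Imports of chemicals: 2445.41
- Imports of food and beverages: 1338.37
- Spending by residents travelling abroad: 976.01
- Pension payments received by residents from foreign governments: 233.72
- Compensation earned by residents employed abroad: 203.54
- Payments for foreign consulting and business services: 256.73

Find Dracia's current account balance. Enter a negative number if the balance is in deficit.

Goods: -1338.37 - 3833.78 - 2445.41 = -7617.56
Services: -256.73 - 976.01 + 907.55 = -325.19
Primary income: -494.29 + 203.54 = -290.75
Secondary income: 233.72 - 350.58 = -116.86
Current account = (-7617.56) + (-325.19) + (-290.75) + (-116.86) = -8350.36
(Excluded from the current account — financial account: new loans extended by domestic banks to foreign borrowers 1748.65; capital account: acquisition of foreign patents and trademarks (non-produced assets) 160.26, capital transfers received from emigrants 248.51.)

-8350.36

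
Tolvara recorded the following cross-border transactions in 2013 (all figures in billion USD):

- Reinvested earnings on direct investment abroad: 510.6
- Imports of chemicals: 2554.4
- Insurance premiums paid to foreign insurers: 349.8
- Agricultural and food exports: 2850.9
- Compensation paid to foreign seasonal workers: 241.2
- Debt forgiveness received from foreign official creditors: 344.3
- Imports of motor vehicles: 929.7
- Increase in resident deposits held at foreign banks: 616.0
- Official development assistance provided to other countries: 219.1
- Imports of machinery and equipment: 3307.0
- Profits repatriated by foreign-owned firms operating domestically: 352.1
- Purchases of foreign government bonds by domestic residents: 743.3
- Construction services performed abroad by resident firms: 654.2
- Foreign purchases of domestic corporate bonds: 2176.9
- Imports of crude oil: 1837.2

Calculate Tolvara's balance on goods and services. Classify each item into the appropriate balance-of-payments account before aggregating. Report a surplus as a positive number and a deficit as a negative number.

-5473.0

Goods: -1837.2 - 3307.0 - 2554.4 - 929.7 + 2850.9 = -5777.4
Services: -349.8 + 654.2 = 304.4
Trade balance = -5777.4 + 304.4 = -5473.0
(Excluded from the trade balance — primary income: reinvested earnings on direct investment abroad 510.6, compensation paid to foreign seasonal workers 241.2, profits repatriated by foreign-owned firms operating domestically 352.1; capital account: debt forgiveness received from foreign official creditors 344.3; financial account: increase in resident deposits held at foreign banks 616.0, purchases of foreign government bonds by domestic residents 743.3, foreign purchases of domestic corporate bonds 2176.9; secondary income: official development assistance provided to other countries 219.1.)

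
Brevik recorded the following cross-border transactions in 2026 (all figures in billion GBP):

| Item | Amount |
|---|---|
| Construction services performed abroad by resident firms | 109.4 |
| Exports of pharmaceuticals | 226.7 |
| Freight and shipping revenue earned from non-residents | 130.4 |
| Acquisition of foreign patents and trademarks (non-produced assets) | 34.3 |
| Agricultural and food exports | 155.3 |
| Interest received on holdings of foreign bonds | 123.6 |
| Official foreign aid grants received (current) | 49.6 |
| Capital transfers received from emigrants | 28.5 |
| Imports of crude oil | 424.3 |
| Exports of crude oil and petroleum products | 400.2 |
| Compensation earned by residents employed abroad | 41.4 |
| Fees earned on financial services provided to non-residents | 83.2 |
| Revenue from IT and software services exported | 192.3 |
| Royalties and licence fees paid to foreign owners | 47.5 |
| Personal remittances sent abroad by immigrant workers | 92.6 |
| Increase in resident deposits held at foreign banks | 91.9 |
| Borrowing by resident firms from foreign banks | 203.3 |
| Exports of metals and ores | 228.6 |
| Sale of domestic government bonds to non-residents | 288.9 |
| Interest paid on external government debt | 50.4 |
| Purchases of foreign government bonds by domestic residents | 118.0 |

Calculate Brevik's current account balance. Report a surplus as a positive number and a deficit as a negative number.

1125.9

Goods: -424.3 + 228.6 + 400.2 + 155.3 + 226.7 = 586.5
Services: 109.4 + 192.3 + 130.4 - 47.5 + 83.2 = 467.8
Primary income: 41.4 + 123.6 - 50.4 = 114.6
Secondary income: 49.6 - 92.6 = -43.0
Current account = 586.5 + 467.8 + 114.6 + (-43.0) = 1125.9
(Excluded from the current account — capital account: acquisition of foreign patents and trademarks (non-produced assets) 34.3, capital transfers received from emigrants 28.5; financial account: increase in resident deposits held at foreign banks 91.9, borrowing by resident firms from foreign banks 203.3, sale of domestic government bonds to non-residents 288.9, purchases of foreign government bonds by domestic residents 118.0.)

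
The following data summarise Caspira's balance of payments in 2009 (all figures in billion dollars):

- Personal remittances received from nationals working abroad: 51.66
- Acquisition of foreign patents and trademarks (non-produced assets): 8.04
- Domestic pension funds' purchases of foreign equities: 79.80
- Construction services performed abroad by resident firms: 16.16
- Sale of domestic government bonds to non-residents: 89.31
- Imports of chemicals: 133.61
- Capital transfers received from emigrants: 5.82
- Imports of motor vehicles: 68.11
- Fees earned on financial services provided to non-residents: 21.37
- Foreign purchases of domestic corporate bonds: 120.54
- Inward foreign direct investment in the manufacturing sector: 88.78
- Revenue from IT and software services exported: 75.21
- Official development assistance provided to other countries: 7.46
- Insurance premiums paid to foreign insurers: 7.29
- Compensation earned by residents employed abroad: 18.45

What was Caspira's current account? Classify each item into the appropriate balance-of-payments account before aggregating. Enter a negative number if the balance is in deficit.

Goods: -68.11 - 133.61 = -201.72
Services: 21.37 + 75.21 + 16.16 - 7.29 = 105.45
Primary income: 18.45
Secondary income: 51.66 - 7.46 = 44.20
Current account = (-201.72) + 105.45 + 18.45 + 44.20 = -33.62
(Excluded from the current account — capital account: acquisition of foreign patents and trademarks (non-produced assets) 8.04, capital transfers received from emigrants 5.82; financial account: domestic pension funds' purchases of foreign equities 79.80, sale of domestic government bonds to non-residents 89.31, foreign purchases of domestic corporate bonds 120.54, inward foreign direct investment in the manufacturing sector 88.78.)

-33.62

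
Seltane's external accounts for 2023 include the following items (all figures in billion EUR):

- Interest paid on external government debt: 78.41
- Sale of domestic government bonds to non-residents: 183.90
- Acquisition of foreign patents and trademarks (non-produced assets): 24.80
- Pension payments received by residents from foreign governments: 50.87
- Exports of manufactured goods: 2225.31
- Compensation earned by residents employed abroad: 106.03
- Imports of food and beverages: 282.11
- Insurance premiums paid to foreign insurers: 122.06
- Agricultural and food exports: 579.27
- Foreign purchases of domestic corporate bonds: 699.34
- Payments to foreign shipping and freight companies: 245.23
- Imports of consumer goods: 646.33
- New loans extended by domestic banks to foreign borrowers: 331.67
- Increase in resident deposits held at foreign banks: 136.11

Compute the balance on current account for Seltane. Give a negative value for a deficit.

1587.34

Goods: 2225.31 + 579.27 - 646.33 - 282.11 = 1876.14
Services: -245.23 - 122.06 = -367.29
Primary income: 106.03 - 78.41 = 27.62
Secondary income: 50.87
Current account = 1876.14 + (-367.29) + 27.62 + 50.87 = 1587.34
(Excluded from the current account — financial account: sale of domestic government bonds to non-residents 183.90, foreign purchases of domestic corporate bonds 699.34, new loans extended by domestic banks to foreign borrowers 331.67, increase in resident deposits held at foreign banks 136.11; capital account: acquisition of foreign patents and trademarks (non-produced assets) 24.80.)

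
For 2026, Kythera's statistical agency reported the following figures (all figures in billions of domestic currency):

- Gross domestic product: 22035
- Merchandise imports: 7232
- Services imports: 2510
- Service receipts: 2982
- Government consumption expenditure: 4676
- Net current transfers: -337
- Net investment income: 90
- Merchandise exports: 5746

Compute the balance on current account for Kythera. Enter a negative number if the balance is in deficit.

Goods balance = 5746 - 7232 = -1486
Services balance = 2982 - 2510 = 472
Trade balance (goods + services) = -1486 + 472 = -1014
Net primary income = 90
Net secondary income = -337
Current account = -1014 + 90 + (-337) = -1261

-1261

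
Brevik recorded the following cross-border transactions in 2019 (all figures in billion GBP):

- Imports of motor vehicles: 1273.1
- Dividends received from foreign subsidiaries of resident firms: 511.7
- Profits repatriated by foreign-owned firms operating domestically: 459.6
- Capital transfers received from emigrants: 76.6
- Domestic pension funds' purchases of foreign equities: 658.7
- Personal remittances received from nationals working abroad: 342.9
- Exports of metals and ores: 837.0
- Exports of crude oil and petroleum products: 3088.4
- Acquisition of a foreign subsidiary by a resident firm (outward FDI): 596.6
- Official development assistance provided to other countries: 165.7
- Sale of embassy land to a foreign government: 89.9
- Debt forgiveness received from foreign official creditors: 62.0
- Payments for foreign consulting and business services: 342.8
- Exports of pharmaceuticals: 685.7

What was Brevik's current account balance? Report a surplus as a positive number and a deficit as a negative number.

3224.5

Goods: 685.7 + 3088.4 + 837.0 - 1273.1 = 3338.0
Services: -342.8
Primary income: 511.7 - 459.6 = 52.1
Secondary income: 342.9 - 165.7 = 177.2
Current account = 3338.0 + (-342.8) + 52.1 + 177.2 = 3224.5
(Excluded from the current account — capital account: capital transfers received from emigrants 76.6, sale of embassy land to a foreign government 89.9, debt forgiveness received from foreign official creditors 62.0; financial account: domestic pension funds' purchases of foreign equities 658.7, acquisition of a foreign subsidiary by a resident firm (outward FDI) 596.6.)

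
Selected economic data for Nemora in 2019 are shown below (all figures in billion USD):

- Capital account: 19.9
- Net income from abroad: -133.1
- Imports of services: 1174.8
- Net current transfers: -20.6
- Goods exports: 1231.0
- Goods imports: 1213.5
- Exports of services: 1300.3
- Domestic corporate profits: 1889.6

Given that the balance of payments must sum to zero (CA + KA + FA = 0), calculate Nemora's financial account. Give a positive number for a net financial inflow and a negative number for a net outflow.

-9.2

Goods balance = 1231.0 - 1213.5 = 17.5
Services balance = 1300.3 - 1174.8 = 125.5
Trade balance (goods + services) = 17.5 + 125.5 = 143.0
Net primary income = -133.1
Net secondary income = -20.6
Current account = 143.0 + (-133.1) + (-20.6) = -10.7
Financial account = -(-10.7 + 19.9) = -9.2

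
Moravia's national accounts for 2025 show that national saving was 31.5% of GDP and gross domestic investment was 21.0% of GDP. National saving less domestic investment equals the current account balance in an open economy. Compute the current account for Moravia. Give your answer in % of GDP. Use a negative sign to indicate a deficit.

CA = S - I = 31.5 - 21.0 = 10.5

10.5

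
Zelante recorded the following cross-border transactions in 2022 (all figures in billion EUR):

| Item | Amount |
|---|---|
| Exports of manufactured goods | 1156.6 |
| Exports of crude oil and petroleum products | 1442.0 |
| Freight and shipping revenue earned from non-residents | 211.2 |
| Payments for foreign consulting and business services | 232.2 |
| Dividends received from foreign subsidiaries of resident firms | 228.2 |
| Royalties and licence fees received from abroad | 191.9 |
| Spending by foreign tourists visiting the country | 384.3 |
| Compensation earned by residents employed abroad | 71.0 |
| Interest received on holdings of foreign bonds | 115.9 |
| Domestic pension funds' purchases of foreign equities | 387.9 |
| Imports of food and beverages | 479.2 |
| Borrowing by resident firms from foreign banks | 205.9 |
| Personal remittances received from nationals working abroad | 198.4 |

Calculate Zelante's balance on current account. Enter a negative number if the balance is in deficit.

Goods: -479.2 + 1442.0 + 1156.6 = 2119.4
Services: 384.3 - 232.2 + 191.9 + 211.2 = 555.2
Primary income: 71.0 + 228.2 + 115.9 = 415.1
Secondary income: 198.4
Current account = 2119.4 + 555.2 + 415.1 + 198.4 = 3288.1
(Excluded from the current account — financial account: domestic pension funds' purchases of foreign equities 387.9, borrowing by resident firms from foreign banks 205.9.)

3288.1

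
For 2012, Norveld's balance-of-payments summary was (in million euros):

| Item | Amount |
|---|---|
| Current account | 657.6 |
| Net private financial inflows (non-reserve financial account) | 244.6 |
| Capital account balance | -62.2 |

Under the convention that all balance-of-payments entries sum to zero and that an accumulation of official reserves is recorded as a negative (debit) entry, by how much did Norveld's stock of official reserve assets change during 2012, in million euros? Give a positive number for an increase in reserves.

Official reserve transactions balance = -(657.6 + (-62.2) + 244.6) = -840.0
An accumulation of reserves is recorded as a debit (negative entry), so the change in the stock of reserves is the negative of that balance.
Change in official reserves = -(-840.0) = 840.0

840.0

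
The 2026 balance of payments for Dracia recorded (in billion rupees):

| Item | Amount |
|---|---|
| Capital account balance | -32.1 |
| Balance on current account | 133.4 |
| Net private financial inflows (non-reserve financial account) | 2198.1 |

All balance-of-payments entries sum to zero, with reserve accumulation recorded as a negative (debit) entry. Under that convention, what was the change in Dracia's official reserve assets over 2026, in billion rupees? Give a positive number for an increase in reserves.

2299.4

Official reserve transactions balance = -(133.4 + (-32.1) + 2198.1) = -2299.4
An accumulation of reserves is recorded as a debit (negative entry), so the change in the stock of reserves is the negative of that balance.
Change in official reserves = -(-2299.4) = 2299.4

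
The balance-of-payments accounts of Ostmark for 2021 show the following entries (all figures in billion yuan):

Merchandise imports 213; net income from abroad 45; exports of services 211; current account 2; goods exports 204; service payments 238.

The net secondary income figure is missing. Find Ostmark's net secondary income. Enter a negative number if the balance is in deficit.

-7

Current account = goods balance + services balance + net primary income + net secondary income
Sum of the known components = 9
Net secondary income = CA - (known components) = 2 - 9 = -7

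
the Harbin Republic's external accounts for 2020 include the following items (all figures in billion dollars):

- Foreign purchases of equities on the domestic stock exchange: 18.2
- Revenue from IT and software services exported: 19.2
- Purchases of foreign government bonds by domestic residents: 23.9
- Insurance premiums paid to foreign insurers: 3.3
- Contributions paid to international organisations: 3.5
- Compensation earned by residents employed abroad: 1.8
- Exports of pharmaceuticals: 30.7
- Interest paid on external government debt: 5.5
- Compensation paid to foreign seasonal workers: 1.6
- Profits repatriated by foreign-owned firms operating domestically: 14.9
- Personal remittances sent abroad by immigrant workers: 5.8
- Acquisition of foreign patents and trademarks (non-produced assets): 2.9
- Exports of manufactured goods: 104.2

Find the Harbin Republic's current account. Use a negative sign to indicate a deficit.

Goods: 104.2 + 30.7 = 134.9
Services: 19.2 - 3.3 = 15.9
Primary income: 1.8 - 1.6 - 5.5 - 14.9 = -20.2
Secondary income: -5.8 - 3.5 = -9.3
Current account = 134.9 + 15.9 + (-20.2) + (-9.3) = 121.3
(Excluded from the current account — financial account: foreign purchases of equities on the domestic stock exchange 18.2, purchases of foreign government bonds by domestic residents 23.9; capital account: acquisition of foreign patents and trademarks (non-produced assets) 2.9.)

121.3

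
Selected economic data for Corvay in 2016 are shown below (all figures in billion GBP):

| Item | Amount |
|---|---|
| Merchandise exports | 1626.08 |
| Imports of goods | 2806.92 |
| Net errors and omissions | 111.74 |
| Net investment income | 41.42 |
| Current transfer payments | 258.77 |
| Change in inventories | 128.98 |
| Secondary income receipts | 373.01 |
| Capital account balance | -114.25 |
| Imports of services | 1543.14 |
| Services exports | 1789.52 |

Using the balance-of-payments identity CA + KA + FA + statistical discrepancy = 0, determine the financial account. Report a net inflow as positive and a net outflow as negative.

Goods balance = 1626.08 - 2806.92 = -1180.84
Services balance = 1789.52 - 1543.14 = 246.38
Trade balance (goods + services) = -1180.84 + 246.38 = -934.46
Net primary income = 41.42
Net secondary income = 373.01 - 258.77 = 114.24
Current account = -934.46 + 41.42 + 114.24 = -778.80
Financial account = -(-778.80 + (-114.25) + 111.74) = 781.31

781.31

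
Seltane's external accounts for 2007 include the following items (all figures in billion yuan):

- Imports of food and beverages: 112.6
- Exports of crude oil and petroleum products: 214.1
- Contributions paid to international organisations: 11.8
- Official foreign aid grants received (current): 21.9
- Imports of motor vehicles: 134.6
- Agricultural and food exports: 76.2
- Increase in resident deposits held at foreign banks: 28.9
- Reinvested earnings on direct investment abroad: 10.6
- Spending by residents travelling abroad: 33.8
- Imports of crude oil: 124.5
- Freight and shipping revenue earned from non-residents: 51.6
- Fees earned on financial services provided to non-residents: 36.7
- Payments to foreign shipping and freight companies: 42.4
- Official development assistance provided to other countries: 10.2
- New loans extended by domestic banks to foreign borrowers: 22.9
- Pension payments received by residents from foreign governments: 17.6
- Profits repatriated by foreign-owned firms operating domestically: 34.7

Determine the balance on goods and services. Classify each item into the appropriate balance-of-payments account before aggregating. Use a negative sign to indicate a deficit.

Goods: 76.2 - 124.5 - 112.6 - 134.6 + 214.1 = -81.4
Services: 51.6 - 42.4 + 36.7 - 33.8 = 12.1
Trade balance = -81.4 + 12.1 = -69.3
(Excluded from the trade balance — secondary income: contributions paid to international organisations 11.8, official foreign aid grants received (current) 21.9, official development assistance provided to other countries 10.2, pension payments received by residents from foreign governments 17.6; financial account: increase in resident deposits held at foreign banks 28.9, new loans extended by domestic banks to foreign borrowers 22.9; primary income: reinvested earnings on direct investment abroad 10.6, profits repatriated by foreign-owned firms operating domestically 34.7.)

-69.3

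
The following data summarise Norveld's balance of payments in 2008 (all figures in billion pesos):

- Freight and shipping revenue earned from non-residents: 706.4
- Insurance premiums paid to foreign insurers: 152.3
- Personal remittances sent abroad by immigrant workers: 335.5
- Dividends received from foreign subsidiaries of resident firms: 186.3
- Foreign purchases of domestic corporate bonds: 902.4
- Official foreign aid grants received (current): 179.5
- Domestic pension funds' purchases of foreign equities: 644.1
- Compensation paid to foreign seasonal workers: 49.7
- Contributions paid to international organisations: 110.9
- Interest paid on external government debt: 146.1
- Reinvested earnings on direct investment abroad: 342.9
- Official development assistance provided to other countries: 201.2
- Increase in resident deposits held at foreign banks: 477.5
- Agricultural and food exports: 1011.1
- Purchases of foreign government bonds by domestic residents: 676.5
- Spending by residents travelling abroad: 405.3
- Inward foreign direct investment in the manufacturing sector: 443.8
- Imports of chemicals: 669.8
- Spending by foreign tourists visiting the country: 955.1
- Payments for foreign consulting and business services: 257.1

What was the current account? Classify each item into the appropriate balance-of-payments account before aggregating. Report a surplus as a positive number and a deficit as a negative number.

1053.4

Goods: -669.8 + 1011.1 = 341.3
Services: -405.3 + 955.1 - 152.3 + 706.4 - 257.1 = 846.8
Primary income: -146.1 + 342.9 + 186.3 - 49.7 = 333.4
Secondary income: -110.9 - 335.5 - 201.2 + 179.5 = -468.1
Current account = 341.3 + 846.8 + 333.4 + (-468.1) = 1053.4
(Excluded from the current account — financial account: foreign purchases of domestic corporate bonds 902.4, domestic pension funds' purchases of foreign equities 644.1, increase in resident deposits held at foreign banks 477.5, purchases of foreign government bonds by domestic residents 676.5, inward foreign direct investment in the manufacturing sector 443.8.)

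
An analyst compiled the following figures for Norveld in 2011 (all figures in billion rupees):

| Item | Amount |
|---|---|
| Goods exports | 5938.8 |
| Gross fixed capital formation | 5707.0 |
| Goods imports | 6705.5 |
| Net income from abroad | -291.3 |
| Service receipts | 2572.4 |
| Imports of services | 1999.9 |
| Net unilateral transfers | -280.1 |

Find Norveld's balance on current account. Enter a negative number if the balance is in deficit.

-765.6

Goods balance = 5938.8 - 6705.5 = -766.7
Services balance = 2572.4 - 1999.9 = 572.5
Trade balance (goods + services) = -766.7 + 572.5 = -194.2
Net primary income = -291.3
Net secondary income = -280.1
Current account = -194.2 + (-291.3) + (-280.1) = -765.6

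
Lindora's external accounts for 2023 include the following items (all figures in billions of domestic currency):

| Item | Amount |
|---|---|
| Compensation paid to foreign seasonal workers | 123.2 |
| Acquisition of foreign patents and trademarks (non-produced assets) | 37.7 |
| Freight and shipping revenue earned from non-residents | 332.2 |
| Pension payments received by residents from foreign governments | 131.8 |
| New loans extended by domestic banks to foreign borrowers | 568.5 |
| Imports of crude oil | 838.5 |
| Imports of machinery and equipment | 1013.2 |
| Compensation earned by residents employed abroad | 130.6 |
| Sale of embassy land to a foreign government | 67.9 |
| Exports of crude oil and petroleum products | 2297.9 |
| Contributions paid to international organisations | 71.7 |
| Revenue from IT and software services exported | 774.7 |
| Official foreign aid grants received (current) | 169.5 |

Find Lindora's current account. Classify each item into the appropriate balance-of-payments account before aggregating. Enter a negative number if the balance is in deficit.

1790.1

Goods: -838.5 + 2297.9 - 1013.2 = 446.2
Services: 774.7 + 332.2 = 1106.9
Primary income: 130.6 - 123.2 = 7.4
Secondary income: 131.8 - 71.7 + 169.5 = 229.6
Current account = 446.2 + 1106.9 + 7.4 + 229.6 = 1790.1
(Excluded from the current account — capital account: acquisition of foreign patents and trademarks (non-produced assets) 37.7, sale of embassy land to a foreign government 67.9; financial account: new loans extended by domestic banks to foreign borrowers 568.5.)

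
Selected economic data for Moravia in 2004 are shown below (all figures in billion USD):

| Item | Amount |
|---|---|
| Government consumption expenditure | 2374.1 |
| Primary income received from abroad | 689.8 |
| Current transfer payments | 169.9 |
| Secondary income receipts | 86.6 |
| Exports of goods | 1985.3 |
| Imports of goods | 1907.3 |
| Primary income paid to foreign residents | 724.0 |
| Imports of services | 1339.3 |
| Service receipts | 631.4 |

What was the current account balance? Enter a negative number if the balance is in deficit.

-747.4

Goods balance = 1985.3 - 1907.3 = 78.0
Services balance = 631.4 - 1339.3 = -707.9
Trade balance (goods + services) = 78.0 + (-707.9) = -629.9
Net primary income = 689.8 - 724.0 = -34.2
Net secondary income = 86.6 - 169.9 = -83.3
Current account = -629.9 + (-34.2) + (-83.3) = -747.4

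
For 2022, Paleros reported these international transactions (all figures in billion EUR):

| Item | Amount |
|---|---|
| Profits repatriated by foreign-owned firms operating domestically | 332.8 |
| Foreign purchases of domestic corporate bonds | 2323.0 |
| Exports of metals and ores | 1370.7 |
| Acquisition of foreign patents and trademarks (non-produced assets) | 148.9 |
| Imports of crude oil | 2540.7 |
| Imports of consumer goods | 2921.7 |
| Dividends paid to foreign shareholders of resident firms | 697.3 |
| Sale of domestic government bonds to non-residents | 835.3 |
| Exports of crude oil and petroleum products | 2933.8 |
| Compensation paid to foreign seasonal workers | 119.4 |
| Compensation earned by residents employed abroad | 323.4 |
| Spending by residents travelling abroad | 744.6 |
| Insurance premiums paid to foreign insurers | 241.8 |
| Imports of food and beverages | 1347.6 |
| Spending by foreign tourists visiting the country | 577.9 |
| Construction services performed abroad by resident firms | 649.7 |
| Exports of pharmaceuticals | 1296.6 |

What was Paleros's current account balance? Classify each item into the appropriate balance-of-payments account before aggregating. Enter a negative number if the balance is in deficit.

Goods: 1296.6 + 1370.7 + 2933.8 - 2921.7 - 2540.7 - 1347.6 = -1208.9
Services: 577.9 - 744.6 + 649.7 - 241.8 = 241.2
Primary income: -697.3 - 332.8 - 119.4 + 323.4 = -826.1
Current account = (-1208.9) + 241.2 + (-826.1) = -1793.8
(Excluded from the current account — financial account: foreign purchases of domestic corporate bonds 2323.0, sale of domestic government bonds to non-residents 835.3; capital account: acquisition of foreign patents and trademarks (non-produced assets) 148.9.)

-1793.8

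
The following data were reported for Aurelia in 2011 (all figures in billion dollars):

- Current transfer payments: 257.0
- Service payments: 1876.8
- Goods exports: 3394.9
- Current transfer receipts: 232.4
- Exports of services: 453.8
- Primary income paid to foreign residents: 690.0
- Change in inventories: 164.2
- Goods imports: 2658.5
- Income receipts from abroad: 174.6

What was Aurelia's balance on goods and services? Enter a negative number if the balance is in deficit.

-686.6

Goods balance = 3394.9 - 2658.5 = 736.4
Services balance = 453.8 - 1876.8 = -1423.0
Trade balance (goods + services) = 736.4 + (-1423.0) = -686.6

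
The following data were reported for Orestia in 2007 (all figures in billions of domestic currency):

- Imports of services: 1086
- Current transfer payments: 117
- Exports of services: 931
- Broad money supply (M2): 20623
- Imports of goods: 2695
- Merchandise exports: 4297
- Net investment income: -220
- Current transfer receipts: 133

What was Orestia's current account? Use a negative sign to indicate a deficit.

1243

Goods balance = 4297 - 2695 = 1602
Services balance = 931 - 1086 = -155
Trade balance (goods + services) = 1602 + (-155) = 1447
Net primary income = -220
Net secondary income = 133 - 117 = 16
Current account = 1447 + (-220) + 16 = 1243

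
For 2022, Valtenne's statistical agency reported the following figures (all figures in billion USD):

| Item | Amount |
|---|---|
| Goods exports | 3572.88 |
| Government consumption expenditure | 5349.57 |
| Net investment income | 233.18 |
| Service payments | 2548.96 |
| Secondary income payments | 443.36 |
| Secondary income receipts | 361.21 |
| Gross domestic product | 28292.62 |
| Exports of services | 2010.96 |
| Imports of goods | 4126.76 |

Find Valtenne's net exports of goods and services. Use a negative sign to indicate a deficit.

Goods balance = 3572.88 - 4126.76 = -553.88
Services balance = 2010.96 - 2548.96 = -538.00
Trade balance (goods + services) = -553.88 + (-538.00) = -1091.88

-1091.88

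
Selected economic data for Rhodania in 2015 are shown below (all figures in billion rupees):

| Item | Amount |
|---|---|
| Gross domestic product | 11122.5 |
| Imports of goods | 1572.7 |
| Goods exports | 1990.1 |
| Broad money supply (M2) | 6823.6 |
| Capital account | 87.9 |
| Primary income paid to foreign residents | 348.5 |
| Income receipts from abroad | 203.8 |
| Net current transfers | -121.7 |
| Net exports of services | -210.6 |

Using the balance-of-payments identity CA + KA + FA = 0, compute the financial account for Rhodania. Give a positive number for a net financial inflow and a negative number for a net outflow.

Goods balance = 1990.1 - 1572.7 = 417.4
Services balance = -210.6
Trade balance (goods + services) = 417.4 + (-210.6) = 206.8
Net primary income = 203.8 - 348.5 = -144.7
Net secondary income = -121.7
Current account = 206.8 + (-144.7) + (-121.7) = -59.6
Financial account = -(-59.6 + 87.9) = -28.3

-28.3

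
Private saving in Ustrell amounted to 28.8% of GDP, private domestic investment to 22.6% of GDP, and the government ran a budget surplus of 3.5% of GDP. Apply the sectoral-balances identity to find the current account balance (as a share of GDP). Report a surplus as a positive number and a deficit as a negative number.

9.7

By the sectoral-balances identity, CA = (S_private - I) + (T - G).
Private balance = 28.8 - 22.6 = 6.2
Government balance (T - G) = 3.5
CA = 6.2 + 3.5 = 9.7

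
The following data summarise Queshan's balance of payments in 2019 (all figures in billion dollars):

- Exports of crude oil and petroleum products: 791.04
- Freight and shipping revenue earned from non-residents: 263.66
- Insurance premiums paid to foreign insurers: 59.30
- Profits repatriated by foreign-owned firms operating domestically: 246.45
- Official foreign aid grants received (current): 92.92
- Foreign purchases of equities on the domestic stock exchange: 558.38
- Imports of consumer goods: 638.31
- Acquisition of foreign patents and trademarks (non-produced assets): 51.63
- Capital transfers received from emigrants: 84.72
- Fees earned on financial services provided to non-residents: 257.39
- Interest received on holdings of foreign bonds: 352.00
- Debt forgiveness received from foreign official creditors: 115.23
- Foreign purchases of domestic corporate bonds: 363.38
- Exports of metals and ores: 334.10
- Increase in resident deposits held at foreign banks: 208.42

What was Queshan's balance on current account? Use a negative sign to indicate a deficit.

Goods: -638.31 + 334.10 + 791.04 = 486.83
Services: -59.30 + 257.39 + 263.66 = 461.75
Primary income: 352.00 - 246.45 = 105.55
Secondary income: 92.92
Current account = 486.83 + 461.75 + 105.55 + 92.92 = 1147.05
(Excluded from the current account — financial account: foreign purchases of equities on the domestic stock exchange 558.38, foreign purchases of domestic corporate bonds 363.38, increase in resident deposits held at foreign banks 208.42; capital account: acquisition of foreign patents and trademarks (non-produced assets) 51.63, capital transfers received from emigrants 84.72, debt forgiveness received from foreign official creditors 115.23.)

1147.05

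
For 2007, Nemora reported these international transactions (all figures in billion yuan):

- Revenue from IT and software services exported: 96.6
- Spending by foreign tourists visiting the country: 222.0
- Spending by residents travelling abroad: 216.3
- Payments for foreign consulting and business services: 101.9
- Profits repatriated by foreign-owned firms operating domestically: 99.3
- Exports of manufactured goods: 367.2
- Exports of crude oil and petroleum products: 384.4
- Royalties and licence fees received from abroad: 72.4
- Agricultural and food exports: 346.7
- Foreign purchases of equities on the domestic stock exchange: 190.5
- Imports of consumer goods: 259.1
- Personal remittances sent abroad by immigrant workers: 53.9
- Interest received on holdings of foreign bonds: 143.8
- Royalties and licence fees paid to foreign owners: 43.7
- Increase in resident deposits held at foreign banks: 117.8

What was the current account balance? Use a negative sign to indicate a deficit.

858.9

Goods: -259.1 + 384.4 + 346.7 + 367.2 = 839.2
Services: -216.3 + 96.6 + 72.4 - 43.7 - 101.9 + 222.0 = 29.1
Primary income: 143.8 - 99.3 = 44.5
Secondary income: -53.9
Current account = 839.2 + 29.1 + 44.5 + (-53.9) = 858.9
(Excluded from the current account — financial account: foreign purchases of equities on the domestic stock exchange 190.5, increase in resident deposits held at foreign banks 117.8.)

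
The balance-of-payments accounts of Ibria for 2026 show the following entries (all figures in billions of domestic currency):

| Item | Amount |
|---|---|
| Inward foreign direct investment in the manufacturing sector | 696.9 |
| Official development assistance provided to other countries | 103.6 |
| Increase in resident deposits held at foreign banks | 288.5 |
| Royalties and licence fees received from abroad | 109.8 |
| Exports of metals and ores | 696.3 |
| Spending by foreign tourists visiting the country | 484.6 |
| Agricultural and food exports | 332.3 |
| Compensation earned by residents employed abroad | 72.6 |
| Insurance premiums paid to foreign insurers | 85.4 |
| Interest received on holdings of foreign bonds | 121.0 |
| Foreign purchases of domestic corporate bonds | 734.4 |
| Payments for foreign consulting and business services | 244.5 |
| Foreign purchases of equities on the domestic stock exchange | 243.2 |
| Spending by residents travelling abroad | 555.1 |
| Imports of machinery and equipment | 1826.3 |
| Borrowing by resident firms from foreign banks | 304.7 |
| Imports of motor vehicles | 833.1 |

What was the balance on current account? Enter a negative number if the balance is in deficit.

Goods: -1826.3 + 696.3 - 833.1 + 332.3 = -1630.8
Services: -85.4 - 555.1 + 109.8 - 244.5 + 484.6 = -290.6
Primary income: 121.0 + 72.6 = 193.6
Secondary income: -103.6
Current account = (-1630.8) + (-290.6) + 193.6 + (-103.6) = -1831.4
(Excluded from the current account — financial account: inward foreign direct investment in the manufacturing sector 696.9, increase in resident deposits held at foreign banks 288.5, foreign purchases of domestic corporate bonds 734.4, foreign purchases of equities on the domestic stock exchange 243.2, borrowing by resident firms from foreign banks 304.7.)

-1831.4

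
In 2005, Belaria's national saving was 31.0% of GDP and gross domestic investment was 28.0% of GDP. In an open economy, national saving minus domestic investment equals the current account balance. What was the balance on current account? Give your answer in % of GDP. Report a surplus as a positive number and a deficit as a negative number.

CA = S - I = 31.0 - 28.0 = 3.0

3.0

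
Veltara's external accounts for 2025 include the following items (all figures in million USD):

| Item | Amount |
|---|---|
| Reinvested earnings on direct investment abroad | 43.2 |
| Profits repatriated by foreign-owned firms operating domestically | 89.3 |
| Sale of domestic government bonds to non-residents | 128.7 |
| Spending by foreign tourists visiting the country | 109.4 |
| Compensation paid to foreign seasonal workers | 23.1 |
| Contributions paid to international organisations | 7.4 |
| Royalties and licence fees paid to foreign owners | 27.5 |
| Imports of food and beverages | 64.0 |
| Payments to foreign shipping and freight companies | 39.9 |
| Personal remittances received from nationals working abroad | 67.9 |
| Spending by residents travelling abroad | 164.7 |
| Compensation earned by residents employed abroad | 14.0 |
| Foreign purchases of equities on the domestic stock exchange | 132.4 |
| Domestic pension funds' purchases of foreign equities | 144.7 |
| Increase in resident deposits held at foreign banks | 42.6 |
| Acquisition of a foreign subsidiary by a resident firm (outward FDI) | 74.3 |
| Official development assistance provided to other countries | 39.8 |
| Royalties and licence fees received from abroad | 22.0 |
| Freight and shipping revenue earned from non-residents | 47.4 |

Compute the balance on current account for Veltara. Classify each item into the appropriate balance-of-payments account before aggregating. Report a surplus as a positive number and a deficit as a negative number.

-151.8

Goods: -64.0
Services: -27.5 - 39.9 - 164.7 + 47.4 + 22.0 + 109.4 = -53.3
Primary income: -23.1 + 43.2 + 14.0 - 89.3 = -55.2
Secondary income: -39.8 - 7.4 + 67.9 = 20.7
Current account = (-64.0) + (-53.3) + (-55.2) + 20.7 = -151.8
(Excluded from the current account — financial account: sale of domestic government bonds to non-residents 128.7, foreign purchases of equities on the domestic stock exchange 132.4, domestic pension funds' purchases of foreign equities 144.7, increase in resident deposits held at foreign banks 42.6, acquisition of a foreign subsidiary by a resident firm (outward FDI) 74.3.)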